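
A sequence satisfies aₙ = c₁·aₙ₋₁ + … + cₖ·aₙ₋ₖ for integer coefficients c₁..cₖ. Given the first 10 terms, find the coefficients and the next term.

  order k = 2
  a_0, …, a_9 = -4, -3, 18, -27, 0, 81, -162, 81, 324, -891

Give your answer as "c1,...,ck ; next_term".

  a_2 = -2·-3 + -3·-4 = 18
  a_3 = -2·18 + -3·-3 = -27
  a_4 = -2·-27 + -3·18 = 0
  a_5 = -2·0 + -3·-27 = 81
  a_6 = -2·81 + -3·0 = -162
  a_7 = -2·-162 + -3·81 = 81
  a_8 = -2·81 + -3·-162 = 324
  a_9 = -2·324 + -3·81 = -891
  a_10 = -2·-891 + -3·324 = 810

-2,-3 ; 810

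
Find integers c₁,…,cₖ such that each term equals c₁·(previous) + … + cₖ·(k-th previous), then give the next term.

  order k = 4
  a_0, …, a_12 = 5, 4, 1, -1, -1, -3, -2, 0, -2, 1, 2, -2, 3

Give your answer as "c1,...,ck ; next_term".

  a_4 = 0·-1 + 0·1 + 1·4 + -1·5 = -1
  a_5 = 0·-1 + 0·-1 + 1·1 + -1·4 = -3
  a_6 = 0·-3 + 0·-1 + 1·-1 + -1·1 = -2
  a_7 = 0·-2 + 0·-3 + 1·-1 + -1·-1 = 0
  a_8 = 0·0 + 0·-2 + 1·-3 + -1·-1 = -2
  a_9 = 0·-2 + 0·0 + 1·-2 + -1·-3 = 1
  a_10 = 0·1 + 0·-2 + 1·0 + -1·-2 = 2
  a_11 = 0·2 + 0·1 + 1·-2 + -1·0 = -2
  a_12 = 0·-2 + 0·2 + 1·1 + -1·-2 = 3
  a_13 = 0·3 + 0·-2 + 1·2 + -1·1 = 1

0,0,1,-1 ; 1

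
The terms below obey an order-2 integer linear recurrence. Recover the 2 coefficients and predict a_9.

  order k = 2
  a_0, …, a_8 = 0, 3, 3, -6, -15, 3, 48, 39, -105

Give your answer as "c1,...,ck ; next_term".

1,-3 ; -222

  a_2 = 1·3 + -3·0 = 3
  a_3 = 1·3 + -3·3 = -6
  a_4 = 1·-6 + -3·3 = -15
  a_5 = 1·-15 + -3·-6 = 3
  a_6 = 1·3 + -3·-15 = 48
  a_7 = 1·48 + -3·3 = 39
  a_8 = 1·39 + -3·48 = -105
  a_9 = 1·-105 + -3·39 = -222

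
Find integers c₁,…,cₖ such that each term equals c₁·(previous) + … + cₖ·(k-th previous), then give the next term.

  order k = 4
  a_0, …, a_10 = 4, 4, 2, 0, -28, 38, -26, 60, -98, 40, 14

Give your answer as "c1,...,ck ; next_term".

-2,-2,-3,-3 ; 6

  a_4 = -2·0 + -2·2 + -3·4 + -3·4 = -28
  a_5 = -2·-28 + -2·0 + -3·2 + -3·4 = 38
  a_6 = -2·38 + -2·-28 + -3·0 + -3·2 = -26
  a_7 = -2·-26 + -2·38 + -3·-28 + -3·0 = 60
  a_8 = -2·60 + -2·-26 + -3·38 + -3·-28 = -98
  a_9 = -2·-98 + -2·60 + -3·-26 + -3·38 = 40
  a_10 = -2·40 + -2·-98 + -3·60 + -3·-26 = 14
  a_11 = -2·14 + -2·40 + -3·-98 + -3·60 = 6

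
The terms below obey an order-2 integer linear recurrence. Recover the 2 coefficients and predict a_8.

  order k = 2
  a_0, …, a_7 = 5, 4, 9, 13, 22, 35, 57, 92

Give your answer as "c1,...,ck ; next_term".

1,1 ; 149

  a_2 = 1·4 + 1·5 = 9
  a_3 = 1·9 + 1·4 = 13
  a_4 = 1·13 + 1·9 = 22
  a_5 = 1·22 + 1·13 = 35
  a_6 = 1·35 + 1·22 = 57
  a_7 = 1·57 + 1·35 = 92
  a_8 = 1·92 + 1·57 = 149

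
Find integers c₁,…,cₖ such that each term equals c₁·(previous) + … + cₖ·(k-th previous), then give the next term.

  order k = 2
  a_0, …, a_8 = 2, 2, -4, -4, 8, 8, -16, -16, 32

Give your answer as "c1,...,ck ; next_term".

0,-2 ; 32

  a_2 = 0·2 + -2·2 = -4
  a_3 = 0·-4 + -2·2 = -4
  a_4 = 0·-4 + -2·-4 = 8
  a_5 = 0·8 + -2·-4 = 8
  a_6 = 0·8 + -2·8 = -16
  a_7 = 0·-16 + -2·8 = -16
  a_8 = 0·-16 + -2·-16 = 32
  a_9 = 0·32 + -2·-16 = 32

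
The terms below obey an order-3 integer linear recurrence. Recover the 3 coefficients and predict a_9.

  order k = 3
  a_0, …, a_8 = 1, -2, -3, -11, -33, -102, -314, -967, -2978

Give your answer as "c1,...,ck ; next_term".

  a_3 = 2·-3 + 3·-2 + 1·1 = -11
  a_4 = 2·-11 + 3·-3 + 1·-2 = -33
  a_5 = 2·-33 + 3·-11 + 1·-3 = -102
  a_6 = 2·-102 + 3·-33 + 1·-11 = -314
  a_7 = 2·-314 + 3·-102 + 1·-33 = -967
  a_8 = 2·-967 + 3·-314 + 1·-102 = -2978
  a_9 = 2·-2978 + 3·-967 + 1·-314 = -9171

2,3,1 ; -9171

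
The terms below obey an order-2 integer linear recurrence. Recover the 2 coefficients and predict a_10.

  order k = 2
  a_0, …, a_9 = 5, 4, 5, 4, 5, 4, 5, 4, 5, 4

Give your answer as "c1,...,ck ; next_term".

0,1 ; 5

  a_2 = 0·4 + 1·5 = 5
  a_3 = 0·5 + 1·4 = 4
  a_4 = 0·4 + 1·5 = 5
  a_5 = 0·5 + 1·4 = 4
  a_6 = 0·4 + 1·5 = 5
  a_7 = 0·5 + 1·4 = 4
  a_8 = 0·4 + 1·5 = 5
  a_9 = 0·5 + 1·4 = 4
  a_10 = 0·4 + 1·5 = 5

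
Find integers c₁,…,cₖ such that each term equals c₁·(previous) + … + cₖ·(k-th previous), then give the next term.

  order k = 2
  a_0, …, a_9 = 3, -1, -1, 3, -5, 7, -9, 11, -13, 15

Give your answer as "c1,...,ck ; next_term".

  a_2 = -2·-1 + -1·3 = -1
  a_3 = -2·-1 + -1·-1 = 3
  a_4 = -2·3 + -1·-1 = -5
  a_5 = -2·-5 + -1·3 = 7
  a_6 = -2·7 + -1·-5 = -9
  a_7 = -2·-9 + -1·7 = 11
  a_8 = -2·11 + -1·-9 = -13
  a_9 = -2·-13 + -1·11 = 15
  a_10 = -2·15 + -1·-13 = -17

-2,-1 ; -17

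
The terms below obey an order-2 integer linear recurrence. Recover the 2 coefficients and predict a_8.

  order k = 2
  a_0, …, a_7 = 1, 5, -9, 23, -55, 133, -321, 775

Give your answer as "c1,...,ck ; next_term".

  a_2 = -2·5 + 1·1 = -9
  a_3 = -2·-9 + 1·5 = 23
  a_4 = -2·23 + 1·-9 = -55
  a_5 = -2·-55 + 1·23 = 133
  a_6 = -2·133 + 1·-55 = -321
  a_7 = -2·-321 + 1·133 = 775
  a_8 = -2·775 + 1·-321 = -1871

-2,1 ; -1871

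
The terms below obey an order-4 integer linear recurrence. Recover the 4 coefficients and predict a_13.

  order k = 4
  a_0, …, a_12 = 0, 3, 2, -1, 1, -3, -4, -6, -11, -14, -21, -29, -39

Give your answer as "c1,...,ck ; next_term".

1,1,0,-1 ; -54

  a_4 = 1·-1 + 1·2 + 0·3 + -1·0 = 1
  a_5 = 1·1 + 1·-1 + 0·2 + -1·3 = -3
  a_6 = 1·-3 + 1·1 + 0·-1 + -1·2 = -4
  a_7 = 1·-4 + 1·-3 + 0·1 + -1·-1 = -6
  a_8 = 1·-6 + 1·-4 + 0·-3 + -1·1 = -11
  a_9 = 1·-11 + 1·-6 + 0·-4 + -1·-3 = -14
  a_10 = 1·-14 + 1·-11 + 0·-6 + -1·-4 = -21
  a_11 = 1·-21 + 1·-14 + 0·-11 + -1·-6 = -29
  a_12 = 1·-29 + 1·-21 + 0·-14 + -1·-11 = -39
  a_13 = 1·-39 + 1·-29 + 0·-21 + -1·-14 = -54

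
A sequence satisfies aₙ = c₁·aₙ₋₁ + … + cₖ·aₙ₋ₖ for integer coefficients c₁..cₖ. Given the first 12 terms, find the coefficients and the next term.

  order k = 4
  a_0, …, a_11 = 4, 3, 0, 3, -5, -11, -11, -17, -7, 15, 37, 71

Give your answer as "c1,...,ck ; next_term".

1,0,0,-2 ; 85

  a_4 = 1·3 + 0·0 + 0·3 + -2·4 = -5
  a_5 = 1·-5 + 0·3 + 0·0 + -2·3 = -11
  a_6 = 1·-11 + 0·-5 + 0·3 + -2·0 = -11
  a_7 = 1·-11 + 0·-11 + 0·-5 + -2·3 = -17
  a_8 = 1·-17 + 0·-11 + 0·-11 + -2·-5 = -7
  a_9 = 1·-7 + 0·-17 + 0·-11 + -2·-11 = 15
  a_10 = 1·15 + 0·-7 + 0·-17 + -2·-11 = 37
  a_11 = 1·37 + 0·15 + 0·-7 + -2·-17 = 71
  a_12 = 1·71 + 0·37 + 0·15 + -2·-7 = 85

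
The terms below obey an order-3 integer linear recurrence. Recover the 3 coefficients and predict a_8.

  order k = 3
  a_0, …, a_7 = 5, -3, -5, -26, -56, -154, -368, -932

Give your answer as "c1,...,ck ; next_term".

2,2,-2 ; -2292

  a_3 = 2·-5 + 2·-3 + -2·5 = -26
  a_4 = 2·-26 + 2·-5 + -2·-3 = -56
  a_5 = 2·-56 + 2·-26 + -2·-5 = -154
  a_6 = 2·-154 + 2·-56 + -2·-26 = -368
  a_7 = 2·-368 + 2·-154 + -2·-56 = -932
  a_8 = 2·-932 + 2·-368 + -2·-154 = -2292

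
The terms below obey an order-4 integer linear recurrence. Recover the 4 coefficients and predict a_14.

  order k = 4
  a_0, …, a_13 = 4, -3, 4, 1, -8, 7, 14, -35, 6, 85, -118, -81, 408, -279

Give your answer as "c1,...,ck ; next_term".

-1,-2,1,1 ; -736

  a_4 = -1·1 + -2·4 + 1·-3 + 1·4 = -8
  a_5 = -1·-8 + -2·1 + 1·4 + 1·-3 = 7
  a_6 = -1·7 + -2·-8 + 1·1 + 1·4 = 14
  a_7 = -1·14 + -2·7 + 1·-8 + 1·1 = -35
  a_8 = -1·-35 + -2·14 + 1·7 + 1·-8 = 6
  a_9 = -1·6 + -2·-35 + 1·14 + 1·7 = 85
  a_10 = -1·85 + -2·6 + 1·-35 + 1·14 = -118
  a_11 = -1·-118 + -2·85 + 1·6 + 1·-35 = -81
  a_12 = -1·-81 + -2·-118 + 1·85 + 1·6 = 408
  a_13 = -1·408 + -2·-81 + 1·-118 + 1·85 = -279
  a_14 = -1·-279 + -2·408 + 1·-81 + 1·-118 = -736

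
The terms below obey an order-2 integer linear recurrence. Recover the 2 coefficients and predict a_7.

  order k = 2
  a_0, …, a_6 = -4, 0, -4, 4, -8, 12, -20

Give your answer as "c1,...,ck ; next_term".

-1,1 ; 32

  a_2 = -1·0 + 1·-4 = -4
  a_3 = -1·-4 + 1·0 = 4
  a_4 = -1·4 + 1·-4 = -8
  a_5 = -1·-8 + 1·4 = 12
  a_6 = -1·12 + 1·-8 = -20
  a_7 = -1·-20 + 1·12 = 32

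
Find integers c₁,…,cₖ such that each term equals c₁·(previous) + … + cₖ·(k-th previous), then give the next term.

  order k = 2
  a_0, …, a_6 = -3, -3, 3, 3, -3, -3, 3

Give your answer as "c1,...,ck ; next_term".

  a_2 = 0·-3 + -1·-3 = 3
  a_3 = 0·3 + -1·-3 = 3
  a_4 = 0·3 + -1·3 = -3
  a_5 = 0·-3 + -1·3 = -3
  a_6 = 0·-3 + -1·-3 = 3
  a_7 = 0·3 + -1·-3 = 3

0,-1 ; 3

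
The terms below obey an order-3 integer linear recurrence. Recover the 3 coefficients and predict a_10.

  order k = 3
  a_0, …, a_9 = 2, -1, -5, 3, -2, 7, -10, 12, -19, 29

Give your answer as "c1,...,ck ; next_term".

-1,0,-1 ; -41

  a_3 = -1·-5 + 0·-1 + -1·2 = 3
  a_4 = -1·3 + 0·-5 + -1·-1 = -2
  a_5 = -1·-2 + 0·3 + -1·-5 = 7
  a_6 = -1·7 + 0·-2 + -1·3 = -10
  a_7 = -1·-10 + 0·7 + -1·-2 = 12
  a_8 = -1·12 + 0·-10 + -1·7 = -19
  a_9 = -1·-19 + 0·12 + -1·-10 = 29
  a_10 = -1·29 + 0·-19 + -1·12 = -41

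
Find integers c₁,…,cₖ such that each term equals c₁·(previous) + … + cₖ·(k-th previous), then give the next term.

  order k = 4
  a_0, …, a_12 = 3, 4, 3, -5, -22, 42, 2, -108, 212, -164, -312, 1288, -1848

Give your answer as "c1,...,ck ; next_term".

-2,-4,-2,-4 ; -176

  a_4 = -2·-5 + -4·3 + -2·4 + -4·3 = -22
  a_5 = -2·-22 + -4·-5 + -2·3 + -4·4 = 42
  a_6 = -2·42 + -4·-22 + -2·-5 + -4·3 = 2
  a_7 = -2·2 + -4·42 + -2·-22 + -4·-5 = -108
  a_8 = -2·-108 + -4·2 + -2·42 + -4·-22 = 212
  a_9 = -2·212 + -4·-108 + -2·2 + -4·42 = -164
  a_10 = -2·-164 + -4·212 + -2·-108 + -4·2 = -312
  a_11 = -2·-312 + -4·-164 + -2·212 + -4·-108 = 1288
  a_12 = -2·1288 + -4·-312 + -2·-164 + -4·212 = -1848
  a_13 = -2·-1848 + -4·1288 + -2·-312 + -4·-164 = -176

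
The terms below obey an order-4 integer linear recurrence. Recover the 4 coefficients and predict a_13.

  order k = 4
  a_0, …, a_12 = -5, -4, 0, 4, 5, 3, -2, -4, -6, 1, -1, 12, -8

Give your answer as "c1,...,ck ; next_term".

  a_4 = -1·4 + 1·0 + -1·-4 + -1·-5 = 5
  a_5 = -1·5 + 1·4 + -1·0 + -1·-4 = 3
  a_6 = -1·3 + 1·5 + -1·4 + -1·0 = -2
  a_7 = -1·-2 + 1·3 + -1·5 + -1·4 = -4
  a_8 = -1·-4 + 1·-2 + -1·3 + -1·5 = -6
  a_9 = -1·-6 + 1·-4 + -1·-2 + -1·3 = 1
  a_10 = -1·1 + 1·-6 + -1·-4 + -1·-2 = -1
  a_11 = -1·-1 + 1·1 + -1·-6 + -1·-4 = 12
  a_12 = -1·12 + 1·-1 + -1·1 + -1·-6 = -8
  a_13 = -1·-8 + 1·12 + -1·-1 + -1·1 = 20

-1,1,-1,-1 ; 20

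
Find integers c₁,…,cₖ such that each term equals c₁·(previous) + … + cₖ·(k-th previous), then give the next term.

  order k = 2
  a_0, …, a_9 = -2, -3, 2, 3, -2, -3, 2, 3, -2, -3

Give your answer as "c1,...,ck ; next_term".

0,-1 ; 2

  a_2 = 0·-3 + -1·-2 = 2
  a_3 = 0·2 + -1·-3 = 3
  a_4 = 0·3 + -1·2 = -2
  a_5 = 0·-2 + -1·3 = -3
  a_6 = 0·-3 + -1·-2 = 2
  a_7 = 0·2 + -1·-3 = 3
  a_8 = 0·3 + -1·2 = -2
  a_9 = 0·-2 + -1·3 = -3
  a_10 = 0·-3 + -1·-2 = 2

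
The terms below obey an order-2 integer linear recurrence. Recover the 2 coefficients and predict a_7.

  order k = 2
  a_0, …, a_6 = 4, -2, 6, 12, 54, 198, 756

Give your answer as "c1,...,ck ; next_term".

  a_2 = 3·-2 + 3·4 = 6
  a_3 = 3·6 + 3·-2 = 12
  a_4 = 3·12 + 3·6 = 54
  a_5 = 3·54 + 3·12 = 198
  a_6 = 3·198 + 3·54 = 756
  a_7 = 3·756 + 3·198 = 2862

3,3 ; 2862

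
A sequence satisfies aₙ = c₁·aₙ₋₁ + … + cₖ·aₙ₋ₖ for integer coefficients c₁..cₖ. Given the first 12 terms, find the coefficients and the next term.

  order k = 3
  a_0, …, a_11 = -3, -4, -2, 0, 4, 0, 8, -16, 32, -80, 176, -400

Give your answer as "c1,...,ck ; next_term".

-1,2,-2 ; 912

  a_3 = -1·-2 + 2·-4 + -2·-3 = 0
  a_4 = -1·0 + 2·-2 + -2·-4 = 4
  a_5 = -1·4 + 2·0 + -2·-2 = 0
  a_6 = -1·0 + 2·4 + -2·0 = 8
  a_7 = -1·8 + 2·0 + -2·4 = -16
  a_8 = -1·-16 + 2·8 + -2·0 = 32
  a_9 = -1·32 + 2·-16 + -2·8 = -80
  a_10 = -1·-80 + 2·32 + -2·-16 = 176
  a_11 = -1·176 + 2·-80 + -2·32 = -400
  a_12 = -1·-400 + 2·176 + -2·-80 = 912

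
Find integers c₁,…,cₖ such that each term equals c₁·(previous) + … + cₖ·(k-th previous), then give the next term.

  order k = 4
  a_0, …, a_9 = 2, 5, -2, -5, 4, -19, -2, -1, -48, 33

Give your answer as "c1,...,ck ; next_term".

0,1,2,-2 ; -46

  a_4 = 0·-5 + 1·-2 + 2·5 + -2·2 = 4
  a_5 = 0·4 + 1·-5 + 2·-2 + -2·5 = -19
  a_6 = 0·-19 + 1·4 + 2·-5 + -2·-2 = -2
  a_7 = 0·-2 + 1·-19 + 2·4 + -2·-5 = -1
  a_8 = 0·-1 + 1·-2 + 2·-19 + -2·4 = -48
  a_9 = 0·-48 + 1·-1 + 2·-2 + -2·-19 = 33
  a_10 = 0·33 + 1·-48 + 2·-1 + -2·-2 = -46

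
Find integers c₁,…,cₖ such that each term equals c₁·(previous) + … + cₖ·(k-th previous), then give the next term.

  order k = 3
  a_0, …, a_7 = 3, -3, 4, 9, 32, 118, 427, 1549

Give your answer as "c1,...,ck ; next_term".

  a_3 = 3·4 + 2·-3 + 1·3 = 9
  a_4 = 3·9 + 2·4 + 1·-3 = 32
  a_5 = 3·32 + 2·9 + 1·4 = 118
  a_6 = 3·118 + 2·32 + 1·9 = 427
  a_7 = 3·427 + 2·118 + 1·32 = 1549
  a_8 = 3·1549 + 2·427 + 1·118 = 5619

3,2,1 ; 5619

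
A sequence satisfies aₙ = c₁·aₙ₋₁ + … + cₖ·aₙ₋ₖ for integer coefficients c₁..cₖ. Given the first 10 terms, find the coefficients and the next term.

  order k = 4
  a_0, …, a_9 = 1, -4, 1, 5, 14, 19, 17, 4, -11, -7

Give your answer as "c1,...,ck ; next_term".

3,-3,0,2 ; 46

  a_4 = 3·5 + -3·1 + 0·-4 + 2·1 = 14
  a_5 = 3·14 + -3·5 + 0·1 + 2·-4 = 19
  a_6 = 3·19 + -3·14 + 0·5 + 2·1 = 17
  a_7 = 3·17 + -3·19 + 0·14 + 2·5 = 4
  a_8 = 3·4 + -3·17 + 0·19 + 2·14 = -11
  a_9 = 3·-11 + -3·4 + 0·17 + 2·19 = -7
  a_10 = 3·-7 + -3·-11 + 0·4 + 2·17 = 46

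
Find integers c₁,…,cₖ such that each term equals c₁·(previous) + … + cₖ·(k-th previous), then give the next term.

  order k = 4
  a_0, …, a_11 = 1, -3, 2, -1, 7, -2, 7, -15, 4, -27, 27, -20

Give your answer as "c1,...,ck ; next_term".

  a_4 = 0·-1 + 1·2 + -2·-3 + -1·1 = 7
  a_5 = 0·7 + 1·-1 + -2·2 + -1·-3 = -2
  a_6 = 0·-2 + 1·7 + -2·-1 + -1·2 = 7
  a_7 = 0·7 + 1·-2 + -2·7 + -1·-1 = -15
  a_8 = 0·-15 + 1·7 + -2·-2 + -1·7 = 4
  a_9 = 0·4 + 1·-15 + -2·7 + -1·-2 = -27
  a_10 = 0·-27 + 1·4 + -2·-15 + -1·7 = 27
  a_11 = 0·27 + 1·-27 + -2·4 + -1·-15 = -20
  a_12 = 0·-20 + 1·27 + -2·-27 + -1·4 = 77

0,1,-2,-1 ; 77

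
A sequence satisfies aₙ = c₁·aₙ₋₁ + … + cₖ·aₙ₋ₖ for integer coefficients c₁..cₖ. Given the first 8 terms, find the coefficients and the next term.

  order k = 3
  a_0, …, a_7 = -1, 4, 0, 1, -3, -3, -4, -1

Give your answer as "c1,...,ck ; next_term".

1,0,-1 ; 2

  a_3 = 1·0 + 0·4 + -1·-1 = 1
  a_4 = 1·1 + 0·0 + -1·4 = -3
  a_5 = 1·-3 + 0·1 + -1·0 = -3
  a_6 = 1·-3 + 0·-3 + -1·1 = -4
  a_7 = 1·-4 + 0·-3 + -1·-3 = -1
  a_8 = 1·-1 + 0·-4 + -1·-3 = 2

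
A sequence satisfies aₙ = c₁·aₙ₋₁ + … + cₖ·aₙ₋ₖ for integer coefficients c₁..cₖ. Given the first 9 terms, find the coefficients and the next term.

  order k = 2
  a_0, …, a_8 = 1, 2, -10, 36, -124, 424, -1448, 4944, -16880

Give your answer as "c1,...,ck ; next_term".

  a_2 = -4·2 + -2·1 = -10
  a_3 = -4·-10 + -2·2 = 36
  a_4 = -4·36 + -2·-10 = -124
  a_5 = -4·-124 + -2·36 = 424
  a_6 = -4·424 + -2·-124 = -1448
  a_7 = -4·-1448 + -2·424 = 4944
  a_8 = -4·4944 + -2·-1448 = -16880
  a_9 = -4·-16880 + -2·4944 = 57632

-4,-2 ; 57632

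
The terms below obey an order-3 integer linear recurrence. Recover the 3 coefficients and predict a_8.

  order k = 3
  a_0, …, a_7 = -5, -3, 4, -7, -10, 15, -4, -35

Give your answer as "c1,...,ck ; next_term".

  a_3 = 0·4 + -1·-3 + 2·-5 = -7
  a_4 = 0·-7 + -1·4 + 2·-3 = -10
  a_5 = 0·-10 + -1·-7 + 2·4 = 15
  a_6 = 0·15 + -1·-10 + 2·-7 = -4
  a_7 = 0·-4 + -1·15 + 2·-10 = -35
  a_8 = 0·-35 + -1·-4 + 2·15 = 34

0,-1,2 ; 34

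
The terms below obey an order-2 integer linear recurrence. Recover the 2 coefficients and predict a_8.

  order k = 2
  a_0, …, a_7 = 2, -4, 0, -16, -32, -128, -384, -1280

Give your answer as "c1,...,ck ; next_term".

  a_2 = 2·-4 + 4·2 = 0
  a_3 = 2·0 + 4·-4 = -16
  a_4 = 2·-16 + 4·0 = -32
  a_5 = 2·-32 + 4·-16 = -128
  a_6 = 2·-128 + 4·-32 = -384
  a_7 = 2·-384 + 4·-128 = -1280
  a_8 = 2·-1280 + 4·-384 = -4096

2,4 ; -4096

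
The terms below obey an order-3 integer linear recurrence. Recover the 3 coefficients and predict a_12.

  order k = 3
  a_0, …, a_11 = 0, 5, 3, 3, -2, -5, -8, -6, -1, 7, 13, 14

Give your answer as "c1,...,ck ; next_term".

1,0,-1 ; 7

  a_3 = 1·3 + 0·5 + -1·0 = 3
  a_4 = 1·3 + 0·3 + -1·5 = -2
  a_5 = 1·-2 + 0·3 + -1·3 = -5
  a_6 = 1·-5 + 0·-2 + -1·3 = -8
  a_7 = 1·-8 + 0·-5 + -1·-2 = -6
  a_8 = 1·-6 + 0·-8 + -1·-5 = -1
  a_9 = 1·-1 + 0·-6 + -1·-8 = 7
  a_10 = 1·7 + 0·-1 + -1·-6 = 13
  a_11 = 1·13 + 0·7 + -1·-1 = 14
  a_12 = 1·14 + 0·13 + -1·7 = 7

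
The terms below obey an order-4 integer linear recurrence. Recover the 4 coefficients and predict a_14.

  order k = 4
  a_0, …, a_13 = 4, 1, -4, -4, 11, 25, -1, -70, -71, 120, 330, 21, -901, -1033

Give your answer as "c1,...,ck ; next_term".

1,-2,-1,2 ; 1408

  a_4 = 1·-4 + -2·-4 + -1·1 + 2·4 = 11
  a_5 = 1·11 + -2·-4 + -1·-4 + 2·1 = 25
  a_6 = 1·25 + -2·11 + -1·-4 + 2·-4 = -1
  a_7 = 1·-1 + -2·25 + -1·11 + 2·-4 = -70
  a_8 = 1·-70 + -2·-1 + -1·25 + 2·11 = -71
  a_9 = 1·-71 + -2·-70 + -1·-1 + 2·25 = 120
  a_10 = 1·120 + -2·-71 + -1·-70 + 2·-1 = 330
  a_11 = 1·330 + -2·120 + -1·-71 + 2·-70 = 21
  a_12 = 1·21 + -2·330 + -1·120 + 2·-71 = -901
  a_13 = 1·-901 + -2·21 + -1·330 + 2·120 = -1033
  a_14 = 1·-1033 + -2·-901 + -1·21 + 2·330 = 1408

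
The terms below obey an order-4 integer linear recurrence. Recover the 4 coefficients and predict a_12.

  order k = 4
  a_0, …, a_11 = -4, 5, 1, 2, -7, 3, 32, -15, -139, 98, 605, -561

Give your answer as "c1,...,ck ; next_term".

0,-4,1,2 ; -2600

  a_4 = 0·2 + -4·1 + 1·5 + 2·-4 = -7
  a_5 = 0·-7 + -4·2 + 1·1 + 2·5 = 3
  a_6 = 0·3 + -4·-7 + 1·2 + 2·1 = 32
  a_7 = 0·32 + -4·3 + 1·-7 + 2·2 = -15
  a_8 = 0·-15 + -4·32 + 1·3 + 2·-7 = -139
  a_9 = 0·-139 + -4·-15 + 1·32 + 2·3 = 98
  a_10 = 0·98 + -4·-139 + 1·-15 + 2·32 = 605
  a_11 = 0·605 + -4·98 + 1·-139 + 2·-15 = -561
  a_12 = 0·-561 + -4·605 + 1·98 + 2·-139 = -2600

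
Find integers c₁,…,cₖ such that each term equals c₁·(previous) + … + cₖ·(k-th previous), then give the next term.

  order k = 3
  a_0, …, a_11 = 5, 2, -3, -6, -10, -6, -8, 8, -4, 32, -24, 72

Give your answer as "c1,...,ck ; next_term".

  a_3 = 0·-3 + 2·2 + -2·5 = -6
  a_4 = 0·-6 + 2·-3 + -2·2 = -10
  a_5 = 0·-10 + 2·-6 + -2·-3 = -6
  a_6 = 0·-6 + 2·-10 + -2·-6 = -8
  a_7 = 0·-8 + 2·-6 + -2·-10 = 8
  a_8 = 0·8 + 2·-8 + -2·-6 = -4
  a_9 = 0·-4 + 2·8 + -2·-8 = 32
  a_10 = 0·32 + 2·-4 + -2·8 = -24
  a_11 = 0·-24 + 2·32 + -2·-4 = 72
  a_12 = 0·72 + 2·-24 + -2·32 = -112

0,2,-2 ; -112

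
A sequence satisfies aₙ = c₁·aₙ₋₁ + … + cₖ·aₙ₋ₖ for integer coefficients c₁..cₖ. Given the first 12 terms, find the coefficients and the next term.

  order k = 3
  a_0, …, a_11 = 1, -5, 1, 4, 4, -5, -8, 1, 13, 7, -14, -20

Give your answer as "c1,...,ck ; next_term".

  a_3 = 0·1 + -1·-5 + -1·1 = 4
  a_4 = 0·4 + -1·1 + -1·-5 = 4
  a_5 = 0·4 + -1·4 + -1·1 = -5
  a_6 = 0·-5 + -1·4 + -1·4 = -8
  a_7 = 0·-8 + -1·-5 + -1·4 = 1
  a_8 = 0·1 + -1·-8 + -1·-5 = 13
  a_9 = 0·13 + -1·1 + -1·-8 = 7
  a_10 = 0·7 + -1·13 + -1·1 = -14
  a_11 = 0·-14 + -1·7 + -1·13 = -20
  a_12 = 0·-20 + -1·-14 + -1·7 = 7

0,-1,-1 ; 7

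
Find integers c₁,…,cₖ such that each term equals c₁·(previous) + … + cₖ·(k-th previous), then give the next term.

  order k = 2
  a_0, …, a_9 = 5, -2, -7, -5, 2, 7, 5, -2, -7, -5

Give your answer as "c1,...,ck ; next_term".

  a_2 = 1·-2 + -1·5 = -7
  a_3 = 1·-7 + -1·-2 = -5
  a_4 = 1·-5 + -1·-7 = 2
  a_5 = 1·2 + -1·-5 = 7
  a_6 = 1·7 + -1·2 = 5
  a_7 = 1·5 + -1·7 = -2
  a_8 = 1·-2 + -1·5 = -7
  a_9 = 1·-7 + -1·-2 = -5
  a_10 = 1·-5 + -1·-7 = 2

1,-1 ; 2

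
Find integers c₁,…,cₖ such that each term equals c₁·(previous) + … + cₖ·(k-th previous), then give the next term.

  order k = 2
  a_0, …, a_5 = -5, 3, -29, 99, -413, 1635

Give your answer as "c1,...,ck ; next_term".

-3,4 ; -6557

  a_2 = -3·3 + 4·-5 = -29
  a_3 = -3·-29 + 4·3 = 99
  a_4 = -3·99 + 4·-29 = -413
  a_5 = -3·-413 + 4·99 = 1635
  a_6 = -3·1635 + 4·-413 = -6557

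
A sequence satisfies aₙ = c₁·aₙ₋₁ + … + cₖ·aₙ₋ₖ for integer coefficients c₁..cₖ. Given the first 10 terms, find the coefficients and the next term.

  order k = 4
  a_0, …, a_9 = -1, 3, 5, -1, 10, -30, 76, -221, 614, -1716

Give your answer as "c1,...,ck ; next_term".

-2,2,-1,-1 ; 4805

  a_4 = -2·-1 + 2·5 + -1·3 + -1·-1 = 10
  a_5 = -2·10 + 2·-1 + -1·5 + -1·3 = -30
  a_6 = -2·-30 + 2·10 + -1·-1 + -1·5 = 76
  a_7 = -2·76 + 2·-30 + -1·10 + -1·-1 = -221
  a_8 = -2·-221 + 2·76 + -1·-30 + -1·10 = 614
  a_9 = -2·614 + 2·-221 + -1·76 + -1·-30 = -1716
  a_10 = -2·-1716 + 2·614 + -1·-221 + -1·76 = 4805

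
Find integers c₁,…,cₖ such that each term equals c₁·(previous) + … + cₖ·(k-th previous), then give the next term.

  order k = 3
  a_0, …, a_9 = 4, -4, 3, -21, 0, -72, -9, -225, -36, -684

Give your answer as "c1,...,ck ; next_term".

  a_3 = 1·3 + 3·-4 + -3·4 = -21
  a_4 = 1·-21 + 3·3 + -3·-4 = 0
  a_5 = 1·0 + 3·-21 + -3·3 = -72
  a_6 = 1·-72 + 3·0 + -3·-21 = -9
  a_7 = 1·-9 + 3·-72 + -3·0 = -225
  a_8 = 1·-225 + 3·-9 + -3·-72 = -36
  a_9 = 1·-36 + 3·-225 + -3·-9 = -684
  a_10 = 1·-684 + 3·-36 + -3·-225 = -117

1,3,-3 ; -117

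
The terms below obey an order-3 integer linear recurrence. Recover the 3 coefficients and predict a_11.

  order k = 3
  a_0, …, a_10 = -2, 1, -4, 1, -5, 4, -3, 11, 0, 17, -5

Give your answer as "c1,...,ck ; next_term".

  a_3 = 1·-4 + 1·1 + -2·-2 = 1
  a_4 = 1·1 + 1·-4 + -2·1 = -5
  a_5 = 1·-5 + 1·1 + -2·-4 = 4
  a_6 = 1·4 + 1·-5 + -2·1 = -3
  a_7 = 1·-3 + 1·4 + -2·-5 = 11
  a_8 = 1·11 + 1·-3 + -2·4 = 0
  a_9 = 1·0 + 1·11 + -2·-3 = 17
  a_10 = 1·17 + 1·0 + -2·11 = -5
  a_11 = 1·-5 + 1·17 + -2·0 = 12

1,1,-2 ; 12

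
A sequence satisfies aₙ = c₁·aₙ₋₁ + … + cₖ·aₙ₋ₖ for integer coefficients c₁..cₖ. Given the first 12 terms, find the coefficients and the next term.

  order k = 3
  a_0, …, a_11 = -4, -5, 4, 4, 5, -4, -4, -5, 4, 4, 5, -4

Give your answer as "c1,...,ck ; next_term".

0,0,-1 ; -4

  a_3 = 0·4 + 0·-5 + -1·-4 = 4
  a_4 = 0·4 + 0·4 + -1·-5 = 5
  a_5 = 0·5 + 0·4 + -1·4 = -4
  a_6 = 0·-4 + 0·5 + -1·4 = -4
  a_7 = 0·-4 + 0·-4 + -1·5 = -5
  a_8 = 0·-5 + 0·-4 + -1·-4 = 4
  a_9 = 0·4 + 0·-5 + -1·-4 = 4
  a_10 = 0·4 + 0·4 + -1·-5 = 5
  a_11 = 0·5 + 0·4 + -1·4 = -4
  a_12 = 0·-4 + 0·5 + -1·4 = -4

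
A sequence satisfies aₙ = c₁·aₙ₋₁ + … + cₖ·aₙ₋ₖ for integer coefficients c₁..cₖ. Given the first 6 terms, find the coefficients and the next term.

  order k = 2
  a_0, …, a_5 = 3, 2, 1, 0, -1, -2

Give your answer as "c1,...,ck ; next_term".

2,-1 ; -3

  a_2 = 2·2 + -1·3 = 1
  a_3 = 2·1 + -1·2 = 0
  a_4 = 2·0 + -1·1 = -1
  a_5 = 2·-1 + -1·0 = -2
  a_6 = 2·-2 + -1·-1 = -3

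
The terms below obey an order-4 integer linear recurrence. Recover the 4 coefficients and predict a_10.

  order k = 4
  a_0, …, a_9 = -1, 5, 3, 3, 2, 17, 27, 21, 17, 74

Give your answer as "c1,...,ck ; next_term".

  a_4 = 1·3 + -1·3 + 1·5 + 3·-1 = 2
  a_5 = 1·2 + -1·3 + 1·3 + 3·5 = 17
  a_6 = 1·17 + -1·2 + 1·3 + 3·3 = 27
  a_7 = 1·27 + -1·17 + 1·2 + 3·3 = 21
  a_8 = 1·21 + -1·27 + 1·17 + 3·2 = 17
  a_9 = 1·17 + -1·21 + 1·27 + 3·17 = 74
  a_10 = 1·74 + -1·17 + 1·21 + 3·27 = 159

1,-1,1,3 ; 159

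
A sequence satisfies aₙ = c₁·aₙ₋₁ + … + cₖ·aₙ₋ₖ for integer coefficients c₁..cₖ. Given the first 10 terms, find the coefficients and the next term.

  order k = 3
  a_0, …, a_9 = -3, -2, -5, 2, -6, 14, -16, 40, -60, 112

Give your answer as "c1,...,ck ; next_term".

  a_3 = 0·-5 + 2·-2 + -2·-3 = 2
  a_4 = 0·2 + 2·-5 + -2·-2 = -6
  a_5 = 0·-6 + 2·2 + -2·-5 = 14
  a_6 = 0·14 + 2·-6 + -2·2 = -16
  a_7 = 0·-16 + 2·14 + -2·-6 = 40
  a_8 = 0·40 + 2·-16 + -2·14 = -60
  a_9 = 0·-60 + 2·40 + -2·-16 = 112
  a_10 = 0·112 + 2·-60 + -2·40 = -200

0,2,-2 ; -200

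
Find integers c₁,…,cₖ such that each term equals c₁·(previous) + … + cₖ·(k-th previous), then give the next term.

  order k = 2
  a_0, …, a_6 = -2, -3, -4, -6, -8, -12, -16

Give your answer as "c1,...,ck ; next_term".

  a_2 = 0·-3 + 2·-2 = -4
  a_3 = 0·-4 + 2·-3 = -6
  a_4 = 0·-6 + 2·-4 = -8
  a_5 = 0·-8 + 2·-6 = -12
  a_6 = 0·-12 + 2·-8 = -16
  a_7 = 0·-16 + 2·-12 = -24

0,2 ; -24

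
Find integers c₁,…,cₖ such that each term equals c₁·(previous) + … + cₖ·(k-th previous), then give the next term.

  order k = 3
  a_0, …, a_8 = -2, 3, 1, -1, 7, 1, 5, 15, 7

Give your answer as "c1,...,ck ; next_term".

  a_3 = 0·1 + 1·3 + 2·-2 = -1
  a_4 = 0·-1 + 1·1 + 2·3 = 7
  a_5 = 0·7 + 1·-1 + 2·1 = 1
  a_6 = 0·1 + 1·7 + 2·-1 = 5
  a_7 = 0·5 + 1·1 + 2·7 = 15
  a_8 = 0·15 + 1·5 + 2·1 = 7
  a_9 = 0·7 + 1·15 + 2·5 = 25

0,1,2 ; 25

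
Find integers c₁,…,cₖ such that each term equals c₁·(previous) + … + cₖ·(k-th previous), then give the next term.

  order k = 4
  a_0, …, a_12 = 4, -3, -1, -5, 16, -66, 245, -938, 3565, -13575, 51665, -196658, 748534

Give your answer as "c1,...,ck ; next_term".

  a_4 = -3·-5 + 3·-1 + 0·-3 + 1·4 = 16
  a_5 = -3·16 + 3·-5 + 0·-1 + 1·-3 = -66
  a_6 = -3·-66 + 3·16 + 0·-5 + 1·-1 = 245
  a_7 = -3·245 + 3·-66 + 0·16 + 1·-5 = -938
  a_8 = -3·-938 + 3·245 + 0·-66 + 1·16 = 3565
  a_9 = -3·3565 + 3·-938 + 0·245 + 1·-66 = -13575
  a_10 = -3·-13575 + 3·3565 + 0·-938 + 1·245 = 51665
  a_11 = -3·51665 + 3·-13575 + 0·3565 + 1·-938 = -196658
  a_12 = -3·-196658 + 3·51665 + 0·-13575 + 1·3565 = 748534
  a_13 = -3·748534 + 3·-196658 + 0·51665 + 1·-13575 = -2849151

-3,3,0,1 ; -2849151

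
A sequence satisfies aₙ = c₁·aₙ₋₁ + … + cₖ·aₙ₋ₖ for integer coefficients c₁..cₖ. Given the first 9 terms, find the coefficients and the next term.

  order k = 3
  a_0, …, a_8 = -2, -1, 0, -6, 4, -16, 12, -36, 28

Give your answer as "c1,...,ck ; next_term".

  a_3 = -1·0 + 2·-1 + 2·-2 = -6
  a_4 = -1·-6 + 2·0 + 2·-1 = 4
  a_5 = -1·4 + 2·-6 + 2·0 = -16
  a_6 = -1·-16 + 2·4 + 2·-6 = 12
  a_7 = -1·12 + 2·-16 + 2·4 = -36
  a_8 = -1·-36 + 2·12 + 2·-16 = 28
  a_9 = -1·28 + 2·-36 + 2·12 = -76

-1,2,2 ; -76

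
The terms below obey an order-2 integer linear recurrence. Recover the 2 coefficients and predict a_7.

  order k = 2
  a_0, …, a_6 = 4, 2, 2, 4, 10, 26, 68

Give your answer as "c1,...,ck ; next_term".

  a_2 = 3·2 + -1·4 = 2
  a_3 = 3·2 + -1·2 = 4
  a_4 = 3·4 + -1·2 = 10
  a_5 = 3·10 + -1·4 = 26
  a_6 = 3·26 + -1·10 = 68
  a_7 = 3·68 + -1·26 = 178

3,-1 ; 178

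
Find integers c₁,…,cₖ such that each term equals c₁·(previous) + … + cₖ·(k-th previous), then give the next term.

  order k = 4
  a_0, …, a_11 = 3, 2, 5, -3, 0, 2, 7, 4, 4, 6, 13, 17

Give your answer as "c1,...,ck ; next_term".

1,0,0,1 ; 21

  a_4 = 1·-3 + 0·5 + 0·2 + 1·3 = 0
  a_5 = 1·0 + 0·-3 + 0·5 + 1·2 = 2
  a_6 = 1·2 + 0·0 + 0·-3 + 1·5 = 7
  a_7 = 1·7 + 0·2 + 0·0 + 1·-3 = 4
  a_8 = 1·4 + 0·7 + 0·2 + 1·0 = 4
  a_9 = 1·4 + 0·4 + 0·7 + 1·2 = 6
  a_10 = 1·6 + 0·4 + 0·4 + 1·7 = 13
  a_11 = 1·13 + 0·6 + 0·4 + 1·4 = 17
  a_12 = 1·17 + 0·13 + 0·6 + 1·4 = 21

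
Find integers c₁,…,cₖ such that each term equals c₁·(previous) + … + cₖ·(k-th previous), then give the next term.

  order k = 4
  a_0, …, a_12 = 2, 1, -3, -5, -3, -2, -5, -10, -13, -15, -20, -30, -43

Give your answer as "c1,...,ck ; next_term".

1,0,0,1 ; -58

  a_4 = 1·-5 + 0·-3 + 0·1 + 1·2 = -3
  a_5 = 1·-3 + 0·-5 + 0·-3 + 1·1 = -2
  a_6 = 1·-2 + 0·-3 + 0·-5 + 1·-3 = -5
  a_7 = 1·-5 + 0·-2 + 0·-3 + 1·-5 = -10
  a_8 = 1·-10 + 0·-5 + 0·-2 + 1·-3 = -13
  a_9 = 1·-13 + 0·-10 + 0·-5 + 1·-2 = -15
  a_10 = 1·-15 + 0·-13 + 0·-10 + 1·-5 = -20
  a_11 = 1·-20 + 0·-15 + 0·-13 + 1·-10 = -30
  a_12 = 1·-30 + 0·-20 + 0·-15 + 1·-13 = -43
  a_13 = 1·-43 + 0·-30 + 0·-20 + 1·-15 = -58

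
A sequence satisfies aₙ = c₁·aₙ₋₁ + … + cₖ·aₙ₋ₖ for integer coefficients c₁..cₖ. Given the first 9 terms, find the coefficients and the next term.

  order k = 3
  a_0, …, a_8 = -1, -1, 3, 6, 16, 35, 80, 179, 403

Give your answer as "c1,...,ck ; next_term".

  a_3 = 2·3 + 1·-1 + -1·-1 = 6
  a_4 = 2·6 + 1·3 + -1·-1 = 16
  a_5 = 2·16 + 1·6 + -1·3 = 35
  a_6 = 2·35 + 1·16 + -1·6 = 80
  a_7 = 2·80 + 1·35 + -1·16 = 179
  a_8 = 2·179 + 1·80 + -1·35 = 403
  a_9 = 2·403 + 1·179 + -1·80 = 905

2,1,-1 ; 905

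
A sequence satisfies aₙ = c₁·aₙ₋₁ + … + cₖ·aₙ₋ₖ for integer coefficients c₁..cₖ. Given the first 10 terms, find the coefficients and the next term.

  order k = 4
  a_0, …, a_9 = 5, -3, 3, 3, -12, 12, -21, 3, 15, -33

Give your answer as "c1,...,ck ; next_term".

  a_4 = 0·3 + 1·3 + 0·-3 + -3·5 = -12
  a_5 = 0·-12 + 1·3 + 0·3 + -3·-3 = 12
  a_6 = 0·12 + 1·-12 + 0·3 + -3·3 = -21
  a_7 = 0·-21 + 1·12 + 0·-12 + -3·3 = 3
  a_8 = 0·3 + 1·-21 + 0·12 + -3·-12 = 15
  a_9 = 0·15 + 1·3 + 0·-21 + -3·12 = -33
  a_10 = 0·-33 + 1·15 + 0·3 + -3·-21 = 78

0,1,0,-3 ; 78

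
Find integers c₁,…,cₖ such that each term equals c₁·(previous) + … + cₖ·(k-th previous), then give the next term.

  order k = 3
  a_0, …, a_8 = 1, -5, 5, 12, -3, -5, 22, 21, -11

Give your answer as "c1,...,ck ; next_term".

  a_3 = 1·5 + -1·-5 + 2·1 = 12
  a_4 = 1·12 + -1·5 + 2·-5 = -3
  a_5 = 1·-3 + -1·12 + 2·5 = -5
  a_6 = 1·-5 + -1·-3 + 2·12 = 22
  a_7 = 1·22 + -1·-5 + 2·-3 = 21
  a_8 = 1·21 + -1·22 + 2·-5 = -11
  a_9 = 1·-11 + -1·21 + 2·22 = 12

1,-1,2 ; 12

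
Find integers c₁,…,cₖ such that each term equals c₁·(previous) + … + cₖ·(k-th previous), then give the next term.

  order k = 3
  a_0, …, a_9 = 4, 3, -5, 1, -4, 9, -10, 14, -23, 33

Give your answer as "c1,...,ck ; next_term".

  a_3 = -1·-5 + 0·3 + -1·4 = 1
  a_4 = -1·1 + 0·-5 + -1·3 = -4
  a_5 = -1·-4 + 0·1 + -1·-5 = 9
  a_6 = -1·9 + 0·-4 + -1·1 = -10
  a_7 = -1·-10 + 0·9 + -1·-4 = 14
  a_8 = -1·14 + 0·-10 + -1·9 = -23
  a_9 = -1·-23 + 0·14 + -1·-10 = 33
  a_10 = -1·33 + 0·-23 + -1·14 = -47

-1,0,-1 ; -47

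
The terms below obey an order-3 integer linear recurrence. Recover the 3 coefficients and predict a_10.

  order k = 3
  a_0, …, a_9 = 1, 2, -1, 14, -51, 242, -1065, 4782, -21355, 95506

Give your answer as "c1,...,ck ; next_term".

-4,3,4 ; -426961

  a_3 = -4·-1 + 3·2 + 4·1 = 14
  a_4 = -4·14 + 3·-1 + 4·2 = -51
  a_5 = -4·-51 + 3·14 + 4·-1 = 242
  a_6 = -4·242 + 3·-51 + 4·14 = -1065
  a_7 = -4·-1065 + 3·242 + 4·-51 = 4782
  a_8 = -4·4782 + 3·-1065 + 4·242 = -21355
  a_9 = -4·-21355 + 3·4782 + 4·-1065 = 95506
  a_10 = -4·95506 + 3·-21355 + 4·4782 = -426961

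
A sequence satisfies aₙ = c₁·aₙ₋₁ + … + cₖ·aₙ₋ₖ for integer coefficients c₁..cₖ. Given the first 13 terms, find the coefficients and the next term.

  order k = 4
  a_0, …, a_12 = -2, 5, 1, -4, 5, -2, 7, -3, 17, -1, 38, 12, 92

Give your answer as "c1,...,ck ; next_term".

  a_4 = 0·-4 + 2·1 + 1·5 + 1·-2 = 5
  a_5 = 0·5 + 2·-4 + 1·1 + 1·5 = -2
  a_6 = 0·-2 + 2·5 + 1·-4 + 1·1 = 7
  a_7 = 0·7 + 2·-2 + 1·5 + 1·-4 = -3
  a_8 = 0·-3 + 2·7 + 1·-2 + 1·5 = 17
  a_9 = 0·17 + 2·-3 + 1·7 + 1·-2 = -1
  a_10 = 0·-1 + 2·17 + 1·-3 + 1·7 = 38
  a_11 = 0·38 + 2·-1 + 1·17 + 1·-3 = 12
  a_12 = 0·12 + 2·38 + 1·-1 + 1·17 = 92
  a_13 = 0·92 + 2·12 + 1·38 + 1·-1 = 61

0,2,1,1 ; 61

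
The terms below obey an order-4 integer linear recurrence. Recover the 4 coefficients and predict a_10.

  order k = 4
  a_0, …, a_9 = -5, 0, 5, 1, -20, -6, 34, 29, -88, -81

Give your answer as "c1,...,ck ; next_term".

  a_4 = 0·1 + -1·5 + -1·0 + 3·-5 = -20
  a_5 = 0·-20 + -1·1 + -1·5 + 3·0 = -6
  a_6 = 0·-6 + -1·-20 + -1·1 + 3·5 = 34
  a_7 = 0·34 + -1·-6 + -1·-20 + 3·1 = 29
  a_8 = 0·29 + -1·34 + -1·-6 + 3·-20 = -88
  a_9 = 0·-88 + -1·29 + -1·34 + 3·-6 = -81
  a_10 = 0·-81 + -1·-88 + -1·29 + 3·34 = 161

0,-1,-1,3 ; 161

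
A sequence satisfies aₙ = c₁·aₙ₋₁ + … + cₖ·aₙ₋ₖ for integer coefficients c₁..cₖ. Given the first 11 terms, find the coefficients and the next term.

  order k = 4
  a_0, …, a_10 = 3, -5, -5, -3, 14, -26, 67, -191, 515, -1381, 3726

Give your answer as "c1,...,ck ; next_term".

  a_4 = -2·-3 + 1·-5 + -2·-5 + 1·3 = 14
  a_5 = -2·14 + 1·-3 + -2·-5 + 1·-5 = -26
  a_6 = -2·-26 + 1·14 + -2·-3 + 1·-5 = 67
  a_7 = -2·67 + 1·-26 + -2·14 + 1·-3 = -191
  a_8 = -2·-191 + 1·67 + -2·-26 + 1·14 = 515
  a_9 = -2·515 + 1·-191 + -2·67 + 1·-26 = -1381
  a_10 = -2·-1381 + 1·515 + -2·-191 + 1·67 = 3726
  a_11 = -2·3726 + 1·-1381 + -2·515 + 1·-191 = -10054

-2,1,-2,1 ; -10054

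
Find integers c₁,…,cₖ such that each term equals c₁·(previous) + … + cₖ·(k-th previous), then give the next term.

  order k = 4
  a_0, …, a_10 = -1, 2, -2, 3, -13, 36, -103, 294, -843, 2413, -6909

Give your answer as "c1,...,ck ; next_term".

-2,2,-1,1 ; 19781

  a_4 = -2·3 + 2·-2 + -1·2 + 1·-1 = -13
  a_5 = -2·-13 + 2·3 + -1·-2 + 1·2 = 36
  a_6 = -2·36 + 2·-13 + -1·3 + 1·-2 = -103
  a_7 = -2·-103 + 2·36 + -1·-13 + 1·3 = 294
  a_8 = -2·294 + 2·-103 + -1·36 + 1·-13 = -843
  a_9 = -2·-843 + 2·294 + -1·-103 + 1·36 = 2413
  a_10 = -2·2413 + 2·-843 + -1·294 + 1·-103 = -6909
  a_11 = -2·-6909 + 2·2413 + -1·-843 + 1·294 = 19781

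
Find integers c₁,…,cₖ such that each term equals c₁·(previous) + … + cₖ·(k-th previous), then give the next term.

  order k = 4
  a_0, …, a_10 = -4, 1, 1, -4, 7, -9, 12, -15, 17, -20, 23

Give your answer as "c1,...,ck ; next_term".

-1,0,-1,-1 ; -25

  a_4 = -1·-4 + 0·1 + -1·1 + -1·-4 = 7
  a_5 = -1·7 + 0·-4 + -1·1 + -1·1 = -9
  a_6 = -1·-9 + 0·7 + -1·-4 + -1·1 = 12
  a_7 = -1·12 + 0·-9 + -1·7 + -1·-4 = -15
  a_8 = -1·-15 + 0·12 + -1·-9 + -1·7 = 17
  a_9 = -1·17 + 0·-15 + -1·12 + -1·-9 = -20
  a_10 = -1·-20 + 0·17 + -1·-15 + -1·12 = 23
  a_11 = -1·23 + 0·-20 + -1·17 + -1·-15 = -25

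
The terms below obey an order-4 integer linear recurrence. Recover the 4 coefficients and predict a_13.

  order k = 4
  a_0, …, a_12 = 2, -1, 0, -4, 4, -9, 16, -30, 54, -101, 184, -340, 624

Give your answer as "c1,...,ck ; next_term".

  a_4 = 0·-4 + 2·0 + -2·-1 + 1·2 = 4
  a_5 = 0·4 + 2·-4 + -2·0 + 1·-1 = -9
  a_6 = 0·-9 + 2·4 + -2·-4 + 1·0 = 16
  a_7 = 0·16 + 2·-9 + -2·4 + 1·-4 = -30
  a_8 = 0·-30 + 2·16 + -2·-9 + 1·4 = 54
  a_9 = 0·54 + 2·-30 + -2·16 + 1·-9 = -101
  a_10 = 0·-101 + 2·54 + -2·-30 + 1·16 = 184
  a_11 = 0·184 + 2·-101 + -2·54 + 1·-30 = -340
  a_12 = 0·-340 + 2·184 + -2·-101 + 1·54 = 624
  a_13 = 0·624 + 2·-340 + -2·184 + 1·-101 = -1149

0,2,-2,1 ; -1149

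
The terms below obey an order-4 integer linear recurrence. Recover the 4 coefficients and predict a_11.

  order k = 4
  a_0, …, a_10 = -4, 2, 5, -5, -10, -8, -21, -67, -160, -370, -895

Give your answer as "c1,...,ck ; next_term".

  a_4 = 2·-5 + 0·5 + 2·2 + 1·-4 = -10
  a_5 = 2·-10 + 0·-5 + 2·5 + 1·2 = -8
  a_6 = 2·-8 + 0·-10 + 2·-5 + 1·5 = -21
  a_7 = 2·-21 + 0·-8 + 2·-10 + 1·-5 = -67
  a_8 = 2·-67 + 0·-21 + 2·-8 + 1·-10 = -160
  a_9 = 2·-160 + 0·-67 + 2·-21 + 1·-8 = -370
  a_10 = 2·-370 + 0·-160 + 2·-67 + 1·-21 = -895
  a_11 = 2·-895 + 0·-370 + 2·-160 + 1·-67 = -2177

2,0,2,1 ; -2177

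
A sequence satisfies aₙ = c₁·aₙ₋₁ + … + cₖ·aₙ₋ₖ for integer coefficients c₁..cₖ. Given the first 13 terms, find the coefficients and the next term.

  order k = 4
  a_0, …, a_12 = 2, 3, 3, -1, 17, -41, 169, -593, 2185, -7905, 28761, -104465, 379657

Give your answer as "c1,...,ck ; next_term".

  a_4 = -3·-1 + 2·3 + 0·3 + 4·2 = 17
  a_5 = -3·17 + 2·-1 + 0·3 + 4·3 = -41
  a_6 = -3·-41 + 2·17 + 0·-1 + 4·3 = 169
  a_7 = -3·169 + 2·-41 + 0·17 + 4·-1 = -593
  a_8 = -3·-593 + 2·169 + 0·-41 + 4·17 = 2185
  a_9 = -3·2185 + 2·-593 + 0·169 + 4·-41 = -7905
  a_10 = -3·-7905 + 2·2185 + 0·-593 + 4·169 = 28761
  a_11 = -3·28761 + 2·-7905 + 0·2185 + 4·-593 = -104465
  a_12 = -3·-104465 + 2·28761 + 0·-7905 + 4·2185 = 379657
  a_13 = -3·379657 + 2·-104465 + 0·28761 + 4·-7905 = -1379521

-3,2,0,4 ; -1379521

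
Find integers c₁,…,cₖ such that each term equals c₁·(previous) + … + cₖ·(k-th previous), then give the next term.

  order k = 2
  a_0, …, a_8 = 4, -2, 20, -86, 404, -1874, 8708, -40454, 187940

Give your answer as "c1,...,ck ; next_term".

-4,3 ; -873122

  a_2 = -4·-2 + 3·4 = 20
  a_3 = -4·20 + 3·-2 = -86
  a_4 = -4·-86 + 3·20 = 404
  a_5 = -4·404 + 3·-86 = -1874
  a_6 = -4·-1874 + 3·404 = 8708
  a_7 = -4·8708 + 3·-1874 = -40454
  a_8 = -4·-40454 + 3·8708 = 187940
  a_9 = -4·187940 + 3·-40454 = -873122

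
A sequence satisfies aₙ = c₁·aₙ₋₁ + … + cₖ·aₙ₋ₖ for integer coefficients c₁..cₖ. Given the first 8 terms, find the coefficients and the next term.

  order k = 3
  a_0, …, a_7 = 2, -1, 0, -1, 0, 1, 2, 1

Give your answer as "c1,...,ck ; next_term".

1,-1,-1 ; -2

  a_3 = 1·0 + -1·-1 + -1·2 = -1
  a_4 = 1·-1 + -1·0 + -1·-1 = 0
  a_5 = 1·0 + -1·-1 + -1·0 = 1
  a_6 = 1·1 + -1·0 + -1·-1 = 2
  a_7 = 1·2 + -1·1 + -1·0 = 1
  a_8 = 1·1 + -1·2 + -1·1 = -2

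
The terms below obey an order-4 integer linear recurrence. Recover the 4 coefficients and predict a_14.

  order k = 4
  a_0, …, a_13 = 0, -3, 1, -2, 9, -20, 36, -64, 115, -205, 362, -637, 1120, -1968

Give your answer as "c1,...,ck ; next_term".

  a_4 = -3·-2 + -3·1 + -2·-3 + -1·0 = 9
  a_5 = -3·9 + -3·-2 + -2·1 + -1·-3 = -20
  a_6 = -3·-20 + -3·9 + -2·-2 + -1·1 = 36
  a_7 = -3·36 + -3·-20 + -2·9 + -1·-2 = -64
  a_8 = -3·-64 + -3·36 + -2·-20 + -1·9 = 115
  a_9 = -3·115 + -3·-64 + -2·36 + -1·-20 = -205
  a_10 = -3·-205 + -3·115 + -2·-64 + -1·36 = 362
  a_11 = -3·362 + -3·-205 + -2·115 + -1·-64 = -637
  a_12 = -3·-637 + -3·362 + -2·-205 + -1·115 = 1120
  a_13 = -3·1120 + -3·-637 + -2·362 + -1·-205 = -1968
  a_14 = -3·-1968 + -3·1120 + -2·-637 + -1·362 = 3456

-3,-3,-2,-1 ; 3456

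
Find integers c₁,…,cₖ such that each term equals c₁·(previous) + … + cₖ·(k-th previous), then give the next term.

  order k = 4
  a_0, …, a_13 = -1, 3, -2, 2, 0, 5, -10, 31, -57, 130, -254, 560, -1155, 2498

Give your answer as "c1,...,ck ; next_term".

-2,1,3,3 ; -5233

  a_4 = -2·2 + 1·-2 + 3·3 + 3·-1 = 0
  a_5 = -2·0 + 1·2 + 3·-2 + 3·3 = 5
  a_6 = -2·5 + 1·0 + 3·2 + 3·-2 = -10
  a_7 = -2·-10 + 1·5 + 3·0 + 3·2 = 31
  a_8 = -2·31 + 1·-10 + 3·5 + 3·0 = -57
  a_9 = -2·-57 + 1·31 + 3·-10 + 3·5 = 130
  a_10 = -2·130 + 1·-57 + 3·31 + 3·-10 = -254
  a_11 = -2·-254 + 1·130 + 3·-57 + 3·31 = 560
  a_12 = -2·560 + 1·-254 + 3·130 + 3·-57 = -1155
  a_13 = -2·-1155 + 1·560 + 3·-254 + 3·130 = 2498
  a_14 = -2·2498 + 1·-1155 + 3·560 + 3·-254 = -5233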